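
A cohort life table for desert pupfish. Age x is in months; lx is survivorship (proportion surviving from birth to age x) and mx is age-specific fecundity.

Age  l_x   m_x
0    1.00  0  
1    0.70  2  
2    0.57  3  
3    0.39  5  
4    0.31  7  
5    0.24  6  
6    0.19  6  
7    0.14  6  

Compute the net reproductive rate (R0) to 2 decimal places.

10.65

lx·mx by age: 0, 1.4, 1.71, 1.95, 2.17, 1.44, 1.14, 0.84
R0 = Σ lx·mx = 10.65 → 10.65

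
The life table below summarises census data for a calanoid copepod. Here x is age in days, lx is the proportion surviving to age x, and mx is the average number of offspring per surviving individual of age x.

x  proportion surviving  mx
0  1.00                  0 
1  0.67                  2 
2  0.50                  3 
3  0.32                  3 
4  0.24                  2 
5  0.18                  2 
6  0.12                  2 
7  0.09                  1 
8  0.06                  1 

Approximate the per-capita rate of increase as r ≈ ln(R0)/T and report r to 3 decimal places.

R0 = Σ lx·mx = 0 + 1.34 + 1.5 + 0.96 + 0.48 + 0.36 + 0.24 + 0.09 + 0.06 = 5.03
Σ x·lx·mx = 13.49; T = 13.49/5.03 = 2.68191…
r ≈ ln(R0)/T = ln(5.03)/2.68191… = 0.60234… → 0.602

0.602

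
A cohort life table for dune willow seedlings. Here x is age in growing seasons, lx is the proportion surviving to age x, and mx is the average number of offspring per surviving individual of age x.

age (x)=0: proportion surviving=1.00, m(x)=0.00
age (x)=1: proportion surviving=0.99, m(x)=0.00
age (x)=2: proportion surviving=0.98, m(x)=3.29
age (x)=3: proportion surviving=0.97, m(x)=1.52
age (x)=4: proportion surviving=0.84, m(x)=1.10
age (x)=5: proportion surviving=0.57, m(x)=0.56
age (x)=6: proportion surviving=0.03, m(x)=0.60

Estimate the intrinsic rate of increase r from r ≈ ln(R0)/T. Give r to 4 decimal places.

0.6538

R0 = Σ lx·mx = 0 + 0 + 3.2242 + 1.4744 + 0.924 + 0.3192 + 0.018 = 5.9598
Σ x·lx·mx = 16.2716; T = 16.2716/5.9598 = 2.73023…
r ≈ ln(R0)/T = ln(5.9598)/2.73023… = 0.653806… → 0.6538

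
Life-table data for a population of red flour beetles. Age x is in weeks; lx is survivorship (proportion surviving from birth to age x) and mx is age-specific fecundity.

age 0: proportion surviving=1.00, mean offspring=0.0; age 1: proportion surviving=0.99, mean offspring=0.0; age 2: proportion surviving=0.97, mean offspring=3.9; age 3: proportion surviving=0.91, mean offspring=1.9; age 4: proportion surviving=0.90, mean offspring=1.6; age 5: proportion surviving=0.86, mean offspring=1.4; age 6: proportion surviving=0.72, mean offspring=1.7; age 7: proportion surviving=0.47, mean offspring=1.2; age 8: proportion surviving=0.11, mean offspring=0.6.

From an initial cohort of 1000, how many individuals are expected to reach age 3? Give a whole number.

910

Expected survivors = N0 · l_3 = 1000 × 0.91 = 910 → 910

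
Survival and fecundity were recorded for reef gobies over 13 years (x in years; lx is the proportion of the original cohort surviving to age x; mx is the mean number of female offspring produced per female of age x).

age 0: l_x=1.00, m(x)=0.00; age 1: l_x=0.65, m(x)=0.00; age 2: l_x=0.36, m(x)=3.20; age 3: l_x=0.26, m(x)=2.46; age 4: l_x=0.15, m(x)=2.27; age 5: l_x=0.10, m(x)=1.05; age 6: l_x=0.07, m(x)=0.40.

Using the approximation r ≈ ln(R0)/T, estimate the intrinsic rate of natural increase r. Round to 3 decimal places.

R0 = Σ lx·mx = 0 + 0 + 1.152 + 0.6396 + 0.3405 + 0.105 + 0.028 = 2.2651
Σ x·lx·mx = 6.2778; T = 6.2778/2.2651 = 2.77153…
r ≈ ln(R0)/T = ln(2.2651)/2.77153… = 0.29501… → 0.295

0.295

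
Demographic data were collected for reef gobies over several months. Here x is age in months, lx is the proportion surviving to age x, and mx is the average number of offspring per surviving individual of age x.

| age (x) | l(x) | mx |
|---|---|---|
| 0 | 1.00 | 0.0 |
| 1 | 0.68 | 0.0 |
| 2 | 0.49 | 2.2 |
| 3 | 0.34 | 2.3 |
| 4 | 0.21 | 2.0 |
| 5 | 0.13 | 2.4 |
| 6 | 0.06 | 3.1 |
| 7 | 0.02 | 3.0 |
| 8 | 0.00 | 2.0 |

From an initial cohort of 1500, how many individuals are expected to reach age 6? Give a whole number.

90

Expected survivors = N0 · l_6 = 1500 × 0.06 = 90 → 90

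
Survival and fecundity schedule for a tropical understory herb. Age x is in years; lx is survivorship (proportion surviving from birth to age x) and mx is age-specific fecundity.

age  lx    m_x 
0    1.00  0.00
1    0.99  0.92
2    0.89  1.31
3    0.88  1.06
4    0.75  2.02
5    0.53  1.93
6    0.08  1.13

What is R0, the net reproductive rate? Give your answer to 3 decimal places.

5.638

lx·mx by age: 0, 0.9108, 1.1659, 0.9328, 1.515, 1.0229, 0.0904
R0 = Σ lx·mx = 5.6378 → 5.638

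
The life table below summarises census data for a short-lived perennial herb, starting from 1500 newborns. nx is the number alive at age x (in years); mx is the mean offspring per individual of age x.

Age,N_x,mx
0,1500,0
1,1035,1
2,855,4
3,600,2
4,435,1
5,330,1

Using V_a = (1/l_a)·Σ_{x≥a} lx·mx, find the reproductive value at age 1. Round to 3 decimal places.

lx = nx/n0 = nx/1500: 1, 0.69, 0.57, 0.4, 0.29, 0.22
lx·mx for x ≥ 1: 0.69, 2.28, 0.8, 0.29, 0.22 → sum = 4.28
V_1 = 4.28 / l_1 = 4.28 / 0.69 = 6.202899… → 6.203

6.203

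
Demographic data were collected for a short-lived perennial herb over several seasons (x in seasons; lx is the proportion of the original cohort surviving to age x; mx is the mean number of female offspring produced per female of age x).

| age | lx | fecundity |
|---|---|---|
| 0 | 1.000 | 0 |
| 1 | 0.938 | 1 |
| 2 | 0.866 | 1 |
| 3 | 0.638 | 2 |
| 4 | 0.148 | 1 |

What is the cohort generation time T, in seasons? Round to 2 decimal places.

lx·mx: 0, 0.938, 0.866, 1.276, 0.148 → R0 = 3.228
x·lx·mx: 0, 0.938, 1.732, 3.828, 0.592 → Σ = 7.09
T = 7.09 / 3.228 = 2.196406… → 2.20

2.20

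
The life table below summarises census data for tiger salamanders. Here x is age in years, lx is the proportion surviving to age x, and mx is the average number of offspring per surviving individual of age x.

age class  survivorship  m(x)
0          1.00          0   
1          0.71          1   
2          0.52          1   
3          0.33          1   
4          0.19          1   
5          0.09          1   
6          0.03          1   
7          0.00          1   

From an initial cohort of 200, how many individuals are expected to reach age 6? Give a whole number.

Expected survivors = N0 · l_6 = 200 × 0.03 = 6 → 6

6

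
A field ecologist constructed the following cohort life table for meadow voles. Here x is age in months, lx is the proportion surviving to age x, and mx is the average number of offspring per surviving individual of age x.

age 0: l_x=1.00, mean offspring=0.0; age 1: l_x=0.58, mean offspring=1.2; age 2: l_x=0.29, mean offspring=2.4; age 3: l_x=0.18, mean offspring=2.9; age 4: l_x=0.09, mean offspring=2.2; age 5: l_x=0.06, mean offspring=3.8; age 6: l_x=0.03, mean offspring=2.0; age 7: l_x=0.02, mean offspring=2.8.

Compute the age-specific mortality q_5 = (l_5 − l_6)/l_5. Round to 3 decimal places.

0.500

q_5 = (l_5 − l_6) / l_5 = (0.06 − 0.03) / 0.06
     = 0.03 / 0.06 = 0.5 → 0.500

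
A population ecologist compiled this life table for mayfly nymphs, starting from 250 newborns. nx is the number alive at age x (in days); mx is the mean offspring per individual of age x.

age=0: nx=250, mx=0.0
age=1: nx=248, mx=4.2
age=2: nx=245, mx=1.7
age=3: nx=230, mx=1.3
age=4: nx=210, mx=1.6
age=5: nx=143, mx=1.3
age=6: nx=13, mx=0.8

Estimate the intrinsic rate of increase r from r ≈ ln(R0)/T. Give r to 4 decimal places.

lx = nx/n0 = nx/250: 1, 0.992, 0.98, 0.92, 0.84, 0.572, 0.052
R0 = Σ lx·mx = 0 + 4.1664 + 1.666 + 1.196 + 1.344 + 0.7436 + 0.0416 = 9.1576
Σ x·lx·mx = 20.43; T = 20.43/9.1576 = 2.23093…
r ≈ ln(R0)/T = ln(9.1576)/2.23093… = 0.992671… → 0.9927

0.9927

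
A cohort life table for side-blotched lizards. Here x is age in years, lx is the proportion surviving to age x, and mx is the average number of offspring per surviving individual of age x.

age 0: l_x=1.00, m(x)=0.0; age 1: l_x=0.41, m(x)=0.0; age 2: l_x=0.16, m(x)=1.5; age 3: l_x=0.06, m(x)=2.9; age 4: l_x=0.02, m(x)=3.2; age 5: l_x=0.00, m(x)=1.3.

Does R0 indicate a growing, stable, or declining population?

declining

R0 = Σ lx·mx = 0 + 0 + 0.24 + 0.174 + 0.064 + 0 = 0.478
R0 < 1, so the population is declining.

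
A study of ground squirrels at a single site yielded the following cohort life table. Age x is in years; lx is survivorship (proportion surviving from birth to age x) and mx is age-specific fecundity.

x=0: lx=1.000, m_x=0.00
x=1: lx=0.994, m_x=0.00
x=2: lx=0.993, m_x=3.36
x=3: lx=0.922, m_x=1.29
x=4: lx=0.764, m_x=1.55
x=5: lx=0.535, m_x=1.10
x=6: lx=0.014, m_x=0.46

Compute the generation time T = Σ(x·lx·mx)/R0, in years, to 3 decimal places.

2.848

lx·mx: 0, 0, 3.33648, 1.18938, 1.1842, 0.5885, 0.00644 → R0 = 6.305
x·lx·mx: 0, 0, 6.67296, 3.56814, 4.7368, 2.9425, 0.03864 → Σ = 17.95904
T = 17.95904 / 6.305 = 2.848381… → 2.848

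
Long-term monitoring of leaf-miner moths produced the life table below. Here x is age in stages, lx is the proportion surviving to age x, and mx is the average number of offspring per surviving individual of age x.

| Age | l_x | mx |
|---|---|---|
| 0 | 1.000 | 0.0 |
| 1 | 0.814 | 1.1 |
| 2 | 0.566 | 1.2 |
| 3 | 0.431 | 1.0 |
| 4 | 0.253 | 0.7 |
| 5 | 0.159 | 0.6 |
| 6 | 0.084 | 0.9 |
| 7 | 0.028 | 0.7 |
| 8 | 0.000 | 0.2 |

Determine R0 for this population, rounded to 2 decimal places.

2.37

lx·mx by age: 0, 0.8954, 0.6792, 0.431, 0.1771, 0.0954, 0.0756, 0.0196, 0
R0 = Σ lx·mx = 2.3733 → 2.37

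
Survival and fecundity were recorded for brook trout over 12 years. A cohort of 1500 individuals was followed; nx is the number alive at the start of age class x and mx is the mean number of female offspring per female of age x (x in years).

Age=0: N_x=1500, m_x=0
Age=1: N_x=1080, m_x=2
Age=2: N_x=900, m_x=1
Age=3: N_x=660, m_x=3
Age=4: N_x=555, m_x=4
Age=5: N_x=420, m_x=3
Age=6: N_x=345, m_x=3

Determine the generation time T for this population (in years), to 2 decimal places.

lx = nx/n0 = nx/1500: 1, 0.72, 0.6, 0.44, 0.37, 0.28, 0.23
lx·mx: 0, 1.44, 0.6, 1.32, 1.48, 0.84, 0.69 → R0 = 6.37
x·lx·mx: 0, 1.44, 1.2, 3.96, 5.92, 4.2, 4.14 → Σ = 20.86
T = 20.86 / 6.37 = 3.274725… → 3.27

3.27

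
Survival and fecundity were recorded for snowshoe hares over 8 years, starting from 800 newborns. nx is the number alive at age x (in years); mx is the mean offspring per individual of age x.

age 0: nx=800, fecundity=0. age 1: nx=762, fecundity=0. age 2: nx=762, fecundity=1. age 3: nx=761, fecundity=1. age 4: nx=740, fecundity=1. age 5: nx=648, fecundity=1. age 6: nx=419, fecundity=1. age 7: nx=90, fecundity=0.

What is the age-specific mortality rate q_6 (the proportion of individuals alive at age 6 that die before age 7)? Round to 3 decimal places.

0.785

lx = nx/n0 = nx/800: 1, 0.9525, 0.9525, 0.95125, 0.925, 0.81, 0.52375, 0.1125
q_6 = (l_6 − l_7) / l_6 = (0.52375 − 0.1125) / 0.52375
     = 0.41125 / 0.52375 = 0.785203… → 0.785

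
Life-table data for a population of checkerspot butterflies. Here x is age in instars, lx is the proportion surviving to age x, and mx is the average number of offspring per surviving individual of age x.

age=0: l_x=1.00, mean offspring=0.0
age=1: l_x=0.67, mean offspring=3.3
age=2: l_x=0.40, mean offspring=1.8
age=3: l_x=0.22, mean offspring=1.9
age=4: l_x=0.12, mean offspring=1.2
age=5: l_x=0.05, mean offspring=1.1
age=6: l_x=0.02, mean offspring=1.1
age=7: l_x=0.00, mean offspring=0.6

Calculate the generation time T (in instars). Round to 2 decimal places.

1.65

lx·mx: 0, 2.211, 0.72, 0.418, 0.144, 0.055, 0.022, 0 → R0 = 3.57
x·lx·mx: 0, 2.211, 1.44, 1.254, 0.576, 0.275, 0.132, 0 → Σ = 5.888
T = 5.888 / 3.57 = 1.6493… → 1.65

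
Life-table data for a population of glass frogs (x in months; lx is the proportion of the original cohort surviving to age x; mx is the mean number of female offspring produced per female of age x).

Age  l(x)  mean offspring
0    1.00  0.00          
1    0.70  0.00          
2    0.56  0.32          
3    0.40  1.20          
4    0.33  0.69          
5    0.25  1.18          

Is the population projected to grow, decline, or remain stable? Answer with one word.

growing

R0 = Σ lx·mx = 0 + 0 + 0.1792 + 0.48 + 0.2277 + 0.295 = 1.1819
R0 > 1, so the population is growing.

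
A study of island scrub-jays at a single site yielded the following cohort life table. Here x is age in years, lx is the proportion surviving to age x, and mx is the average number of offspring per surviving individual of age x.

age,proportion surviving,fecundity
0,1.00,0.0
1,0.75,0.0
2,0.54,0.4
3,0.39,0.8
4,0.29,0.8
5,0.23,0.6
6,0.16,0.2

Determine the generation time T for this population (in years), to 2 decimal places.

3.42

lx·mx: 0, 0, 0.216, 0.312, 0.232, 0.138, 0.032 → R0 = 0.93
x·lx·mx: 0, 0, 0.432, 0.936, 0.928, 0.69, 0.192 → Σ = 3.178
T = 3.178 / 0.93 = 3.417204… → 3.42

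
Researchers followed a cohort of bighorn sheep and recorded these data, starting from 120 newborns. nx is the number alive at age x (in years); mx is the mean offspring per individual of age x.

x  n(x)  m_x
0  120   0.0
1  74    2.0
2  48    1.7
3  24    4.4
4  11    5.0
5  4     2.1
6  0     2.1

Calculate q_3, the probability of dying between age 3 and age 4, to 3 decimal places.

0.542

lx = nx/n0 = nx/120: 1, 0.61667…, 0.4, 0.2, 0.09167…, 0.03333…, 0
q_3 = (l_3 − l_4) / l_3 = (0.2 − 0.091667…) / 0.2
     = 0.108333… / 0.2 = 0.541667… → 0.542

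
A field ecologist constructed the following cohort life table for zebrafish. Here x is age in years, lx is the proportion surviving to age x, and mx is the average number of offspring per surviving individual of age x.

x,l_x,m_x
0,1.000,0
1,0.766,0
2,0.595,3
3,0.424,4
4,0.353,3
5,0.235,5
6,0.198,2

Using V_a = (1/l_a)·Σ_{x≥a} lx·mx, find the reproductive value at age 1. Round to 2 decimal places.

lx·mx for x ≥ 1: 0, 1.785, 1.696, 1.059, 1.175, 0.396 → sum = 6.111
V_1 = 6.111 / l_1 = 6.111 / 0.766 = 7.977807… → 7.98

7.98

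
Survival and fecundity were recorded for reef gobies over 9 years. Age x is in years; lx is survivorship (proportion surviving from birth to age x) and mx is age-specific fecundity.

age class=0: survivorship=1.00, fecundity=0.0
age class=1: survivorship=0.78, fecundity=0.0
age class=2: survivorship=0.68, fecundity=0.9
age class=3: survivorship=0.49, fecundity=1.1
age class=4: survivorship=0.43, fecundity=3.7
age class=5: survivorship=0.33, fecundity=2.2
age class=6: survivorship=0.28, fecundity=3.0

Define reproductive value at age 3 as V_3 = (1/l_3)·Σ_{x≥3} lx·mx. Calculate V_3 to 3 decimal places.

lx·mx for x ≥ 3: 0.539, 1.591, 0.726, 0.84 → sum = 3.696
V_3 = 3.696 / l_3 = 3.696 / 0.49 = 7.542857… → 7.543

7.543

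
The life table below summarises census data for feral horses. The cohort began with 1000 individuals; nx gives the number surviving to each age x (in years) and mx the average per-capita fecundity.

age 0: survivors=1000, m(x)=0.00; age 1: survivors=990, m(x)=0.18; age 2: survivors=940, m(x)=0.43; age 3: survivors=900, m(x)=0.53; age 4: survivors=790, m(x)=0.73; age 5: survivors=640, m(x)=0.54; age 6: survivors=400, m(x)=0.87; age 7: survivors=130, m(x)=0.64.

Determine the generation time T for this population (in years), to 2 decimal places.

lx = nx/n0 = nx/1000: 1, 0.99, 0.94, 0.9, 0.79, 0.64, 0.4, 0.13
lx·mx: 0, 0.1782, 0.4042, 0.477, 0.5767, 0.3456, 0.348, 0.0832 → R0 = 2.4129
x·lx·mx: 0, 0.1782, 0.8084, 1.431, 2.3068, 1.728, 2.088, 0.5824 → Σ = 9.1228
T = 9.1228 / 2.4129 = 3.780845… → 3.78

3.78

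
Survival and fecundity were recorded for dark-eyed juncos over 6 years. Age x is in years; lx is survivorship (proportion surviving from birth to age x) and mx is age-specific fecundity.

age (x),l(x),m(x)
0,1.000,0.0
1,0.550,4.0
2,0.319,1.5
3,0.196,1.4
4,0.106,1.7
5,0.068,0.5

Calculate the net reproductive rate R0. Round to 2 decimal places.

3.17

lx·mx by age: 0, 2.2, 0.4785, 0.2744, 0.1802, 0.034
R0 = Σ lx·mx = 3.1671 → 3.17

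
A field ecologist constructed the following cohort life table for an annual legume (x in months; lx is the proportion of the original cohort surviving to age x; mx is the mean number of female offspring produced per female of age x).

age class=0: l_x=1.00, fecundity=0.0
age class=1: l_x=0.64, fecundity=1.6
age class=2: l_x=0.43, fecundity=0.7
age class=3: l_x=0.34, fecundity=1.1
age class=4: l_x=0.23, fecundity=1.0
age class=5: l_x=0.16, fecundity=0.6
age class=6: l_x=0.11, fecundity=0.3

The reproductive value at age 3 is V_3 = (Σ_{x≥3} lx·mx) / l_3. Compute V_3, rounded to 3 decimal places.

lx·mx for x ≥ 3: 0.374, 0.23, 0.096, 0.033 → sum = 0.733
V_3 = 0.733 / l_3 = 0.733 / 0.34 = 2.155882… → 2.156

2.156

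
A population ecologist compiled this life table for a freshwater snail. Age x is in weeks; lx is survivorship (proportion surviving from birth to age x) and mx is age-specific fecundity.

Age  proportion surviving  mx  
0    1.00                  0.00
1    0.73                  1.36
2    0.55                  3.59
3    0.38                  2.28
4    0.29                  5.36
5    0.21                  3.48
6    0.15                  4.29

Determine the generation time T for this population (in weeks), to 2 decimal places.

lx·mx: 0, 0.9928, 1.9745, 0.8664, 1.5544, 0.7308, 0.6435 → R0 = 6.7624
x·lx·mx: 0, 0.9928, 3.949, 2.5992, 6.2176, 3.654, 3.861 → Σ = 21.2736
T = 21.2736 / 6.7624 = 3.145865… → 3.15

3.15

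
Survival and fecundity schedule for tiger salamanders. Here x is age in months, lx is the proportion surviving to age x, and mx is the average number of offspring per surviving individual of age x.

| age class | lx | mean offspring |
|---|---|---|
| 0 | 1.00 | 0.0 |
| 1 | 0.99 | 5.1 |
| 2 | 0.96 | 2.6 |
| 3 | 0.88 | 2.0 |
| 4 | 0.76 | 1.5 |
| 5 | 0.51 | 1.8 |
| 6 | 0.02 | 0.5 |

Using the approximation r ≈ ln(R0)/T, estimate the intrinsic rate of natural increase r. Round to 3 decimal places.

1.127

R0 = Σ lx·mx = 0 + 5.049 + 2.496 + 1.76 + 1.14 + 0.918 + 0.01 = 11.373
Σ x·lx·mx = 24.531; T = 24.531/11.373 = 2.15695…
r ≈ ln(R0)/T = ln(11.373)/2.15695… = 1.12717… → 1.127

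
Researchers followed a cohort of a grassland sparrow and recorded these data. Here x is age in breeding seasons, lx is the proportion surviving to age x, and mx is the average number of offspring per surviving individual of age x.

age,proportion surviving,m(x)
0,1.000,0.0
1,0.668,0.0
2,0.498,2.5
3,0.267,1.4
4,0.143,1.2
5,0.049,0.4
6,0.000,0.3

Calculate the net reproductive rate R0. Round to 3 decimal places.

1.810

lx·mx by age: 0, 0, 1.245, 0.3738, 0.1716, 0.0196, 0
R0 = Σ lx·mx = 1.81 → 1.810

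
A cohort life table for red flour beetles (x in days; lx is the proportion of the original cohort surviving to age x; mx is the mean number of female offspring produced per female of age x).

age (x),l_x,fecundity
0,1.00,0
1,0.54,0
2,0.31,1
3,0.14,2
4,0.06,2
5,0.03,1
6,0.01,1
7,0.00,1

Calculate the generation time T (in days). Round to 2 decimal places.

lx·mx: 0, 0, 0.31, 0.28, 0.12, 0.03, 0.01, 0 → R0 = 0.75
x·lx·mx: 0, 0, 0.62, 0.84, 0.48, 0.15, 0.06, 0 → Σ = 2.15
T = 2.15 / 0.75 = 2.866667… → 2.87

2.87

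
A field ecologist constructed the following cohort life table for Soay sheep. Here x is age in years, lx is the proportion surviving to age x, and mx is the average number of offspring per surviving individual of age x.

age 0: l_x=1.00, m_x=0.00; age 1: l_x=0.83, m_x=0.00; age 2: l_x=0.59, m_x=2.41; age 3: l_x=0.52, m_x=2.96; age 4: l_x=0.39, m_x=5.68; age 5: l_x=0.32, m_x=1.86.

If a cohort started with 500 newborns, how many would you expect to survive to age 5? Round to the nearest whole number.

Expected survivors = N0 · l_5 = 500 × 0.32 = 160 → 160

160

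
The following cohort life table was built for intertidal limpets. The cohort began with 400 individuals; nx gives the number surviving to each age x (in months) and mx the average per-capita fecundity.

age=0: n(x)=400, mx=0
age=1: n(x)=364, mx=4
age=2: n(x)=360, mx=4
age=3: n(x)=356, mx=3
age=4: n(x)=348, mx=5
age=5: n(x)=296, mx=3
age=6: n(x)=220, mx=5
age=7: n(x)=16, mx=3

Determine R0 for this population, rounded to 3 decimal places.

19.350

lx = nx/n0 = nx/400: 1, 0.91, 0.9, 0.89, 0.87, 0.74, 0.55, 0.04
lx·mx by age: 0, 3.64, 3.6, 2.67, 4.35, 2.22, 2.75, 0.12
R0 = Σ lx·mx = 19.35 → 19.350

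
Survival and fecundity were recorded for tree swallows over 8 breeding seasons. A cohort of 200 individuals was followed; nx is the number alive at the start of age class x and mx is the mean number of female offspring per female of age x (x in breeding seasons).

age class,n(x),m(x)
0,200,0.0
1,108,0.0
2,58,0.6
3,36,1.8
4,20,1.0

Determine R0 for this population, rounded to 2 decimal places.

0.60

lx = nx/n0 = nx/200: 1, 0.54, 0.29, 0.18, 0.1
lx·mx by age: 0, 0, 0.174, 0.324, 0.1
R0 = Σ lx·mx = 0.598 → 0.60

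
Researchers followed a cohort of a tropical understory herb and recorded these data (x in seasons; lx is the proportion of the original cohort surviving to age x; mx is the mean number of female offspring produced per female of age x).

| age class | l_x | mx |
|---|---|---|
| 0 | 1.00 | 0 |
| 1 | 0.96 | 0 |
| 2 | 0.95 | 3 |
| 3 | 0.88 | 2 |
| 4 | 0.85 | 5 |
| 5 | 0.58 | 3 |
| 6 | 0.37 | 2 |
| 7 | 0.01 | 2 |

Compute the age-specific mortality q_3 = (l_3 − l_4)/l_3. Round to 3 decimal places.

0.034

q_3 = (l_3 − l_4) / l_3 = (0.88 − 0.85) / 0.88
     = 0.03 / 0.88 = 0.034091… → 0.034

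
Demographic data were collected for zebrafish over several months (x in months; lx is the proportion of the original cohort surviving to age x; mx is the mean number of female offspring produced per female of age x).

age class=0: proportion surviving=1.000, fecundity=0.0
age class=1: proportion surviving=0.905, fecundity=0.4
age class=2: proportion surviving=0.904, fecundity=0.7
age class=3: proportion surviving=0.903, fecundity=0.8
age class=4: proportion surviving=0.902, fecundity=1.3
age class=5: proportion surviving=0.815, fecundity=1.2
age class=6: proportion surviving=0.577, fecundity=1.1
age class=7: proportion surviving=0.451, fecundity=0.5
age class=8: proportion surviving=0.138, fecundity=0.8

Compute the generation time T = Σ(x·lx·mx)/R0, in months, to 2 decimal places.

lx·mx: 0, 0.362, 0.6328, 0.7224, 1.1726, 0.978, 0.6347, 0.2255, 0.1104 → R0 = 4.8384
x·lx·mx: 0, 0.362, 1.2656, 2.1672, 4.6904, 4.89, 3.8082, 1.5785, 0.8832 → Σ = 19.6451
T = 19.6451 / 4.8384 = 4.060247… → 4.06

4.06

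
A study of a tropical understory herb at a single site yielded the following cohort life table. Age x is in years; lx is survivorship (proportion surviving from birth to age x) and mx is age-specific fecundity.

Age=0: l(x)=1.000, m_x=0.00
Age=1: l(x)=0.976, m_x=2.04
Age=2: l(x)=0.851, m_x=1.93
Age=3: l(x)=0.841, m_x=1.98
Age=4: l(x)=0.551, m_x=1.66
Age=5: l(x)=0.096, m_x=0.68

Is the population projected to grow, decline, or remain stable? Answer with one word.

R0 = Σ lx·mx = 0 + 1.99104 + 1.64243 + 1.66518 + 0.91466 + 0.06528 = 6.27859
R0 > 1, so the population is growing.

growing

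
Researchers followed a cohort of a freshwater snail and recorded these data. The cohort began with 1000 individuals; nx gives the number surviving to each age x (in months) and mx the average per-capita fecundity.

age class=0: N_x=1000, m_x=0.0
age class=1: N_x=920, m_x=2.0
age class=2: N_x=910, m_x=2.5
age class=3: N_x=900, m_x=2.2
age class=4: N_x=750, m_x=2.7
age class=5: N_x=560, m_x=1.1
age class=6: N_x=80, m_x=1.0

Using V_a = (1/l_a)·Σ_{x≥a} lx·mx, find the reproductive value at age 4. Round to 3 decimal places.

lx = nx/n0 = nx/1000: 1, 0.92, 0.91, 0.9, 0.75, 0.56, 0.08
lx·mx for x ≥ 4: 2.025, 0.616, 0.08 → sum = 2.721
V_4 = 2.721 / l_4 = 2.721 / 0.75 = 3.628 → 3.628

3.628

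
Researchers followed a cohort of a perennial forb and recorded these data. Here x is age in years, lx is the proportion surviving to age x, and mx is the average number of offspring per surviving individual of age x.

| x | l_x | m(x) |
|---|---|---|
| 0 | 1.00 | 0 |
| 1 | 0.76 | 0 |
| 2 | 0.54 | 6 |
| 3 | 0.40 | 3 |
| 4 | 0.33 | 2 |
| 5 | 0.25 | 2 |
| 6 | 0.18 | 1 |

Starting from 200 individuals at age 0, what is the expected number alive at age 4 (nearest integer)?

66

Expected survivors = N0 · l_4 = 200 × 0.33 = 66 → 66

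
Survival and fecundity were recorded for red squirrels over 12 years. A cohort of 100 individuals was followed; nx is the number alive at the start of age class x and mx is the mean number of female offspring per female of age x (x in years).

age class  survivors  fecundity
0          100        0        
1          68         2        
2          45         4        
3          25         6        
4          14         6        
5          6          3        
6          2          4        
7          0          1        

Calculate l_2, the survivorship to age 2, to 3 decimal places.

0.450

l_2 = n_2/n_0 = 45/100 = 0.45 → 0.450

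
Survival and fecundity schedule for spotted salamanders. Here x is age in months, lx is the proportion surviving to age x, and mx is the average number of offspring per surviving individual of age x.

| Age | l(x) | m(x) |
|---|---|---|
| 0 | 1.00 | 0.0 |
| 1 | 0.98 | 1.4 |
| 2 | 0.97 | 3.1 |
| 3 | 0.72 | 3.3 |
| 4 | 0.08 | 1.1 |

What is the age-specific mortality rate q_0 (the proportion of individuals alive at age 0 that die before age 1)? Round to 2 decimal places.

0.02

q_0 = (l_0 − l_1) / l_0 = (1 − 0.98) / 1
     = 0.02 / 1 = 0.02 → 0.02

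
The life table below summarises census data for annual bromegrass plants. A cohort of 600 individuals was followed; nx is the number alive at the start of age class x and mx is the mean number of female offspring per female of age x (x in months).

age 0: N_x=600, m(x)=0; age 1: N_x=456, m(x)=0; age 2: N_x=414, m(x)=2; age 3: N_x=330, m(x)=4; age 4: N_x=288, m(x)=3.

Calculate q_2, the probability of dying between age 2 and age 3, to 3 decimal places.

lx = nx/n0 = nx/600: 1, 0.76, 0.69, 0.55, 0.48
q_2 = (l_2 − l_3) / l_2 = (0.69 − 0.55) / 0.69
     = 0.14 / 0.69 = 0.202899… → 0.203

0.203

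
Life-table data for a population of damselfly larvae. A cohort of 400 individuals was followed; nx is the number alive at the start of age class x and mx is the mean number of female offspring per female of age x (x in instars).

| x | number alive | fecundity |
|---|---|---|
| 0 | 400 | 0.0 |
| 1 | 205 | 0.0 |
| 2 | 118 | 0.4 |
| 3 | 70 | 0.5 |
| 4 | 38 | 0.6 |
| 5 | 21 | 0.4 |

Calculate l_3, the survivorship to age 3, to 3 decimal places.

l_3 = n_3/n_0 = 70/400 = 0.175 → 0.175

0.175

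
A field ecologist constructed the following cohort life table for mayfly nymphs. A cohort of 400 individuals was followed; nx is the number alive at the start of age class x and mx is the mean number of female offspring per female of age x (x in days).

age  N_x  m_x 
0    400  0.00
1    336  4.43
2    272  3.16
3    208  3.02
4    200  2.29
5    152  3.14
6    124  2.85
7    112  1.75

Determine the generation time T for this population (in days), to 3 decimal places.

2.870

lx = nx/n0 = nx/400: 1, 0.84, 0.68, 0.52, 0.5, 0.38, 0.31, 0.28
lx·mx: 0, 3.7212, 2.1488, 1.5704, 1.145, 1.1932, 0.8835, 0.49 → R0 = 11.1521
x·lx·mx: 0, 3.7212, 4.2976, 4.7112, 4.58, 5.966, 5.301, 3.43 → Σ = 32.007
T = 32.007 / 11.1521 = 2.870042… → 2.870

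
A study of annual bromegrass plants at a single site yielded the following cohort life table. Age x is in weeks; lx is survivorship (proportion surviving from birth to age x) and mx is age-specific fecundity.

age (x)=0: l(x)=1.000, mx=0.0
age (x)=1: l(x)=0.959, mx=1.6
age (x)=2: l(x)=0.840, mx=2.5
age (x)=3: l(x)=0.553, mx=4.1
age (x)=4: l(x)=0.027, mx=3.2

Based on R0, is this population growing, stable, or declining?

R0 = Σ lx·mx = 0 + 1.5344 + 2.1 + 2.2673 + 0.0864 = 5.9881
R0 > 1, so the population is growing.

growing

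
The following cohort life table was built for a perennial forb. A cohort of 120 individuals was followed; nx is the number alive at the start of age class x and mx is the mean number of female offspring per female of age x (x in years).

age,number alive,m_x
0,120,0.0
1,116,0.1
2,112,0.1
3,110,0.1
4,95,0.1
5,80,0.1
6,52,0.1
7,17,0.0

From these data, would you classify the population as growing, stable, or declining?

lx = nx/n0 = nx/120: 1, 0.96667…, 0.93333…, 0.91667…, 0.79167…, 0.66667…, 0.43333…, 0.14167…
R0 = Σ lx·mx = 0 + 0.096667… + 0.093333… + 0.091667… + 0.079167… + 0.066667… + 0.043333… + 0 = 0.470833…
R0 < 1, so the population is declining.

declining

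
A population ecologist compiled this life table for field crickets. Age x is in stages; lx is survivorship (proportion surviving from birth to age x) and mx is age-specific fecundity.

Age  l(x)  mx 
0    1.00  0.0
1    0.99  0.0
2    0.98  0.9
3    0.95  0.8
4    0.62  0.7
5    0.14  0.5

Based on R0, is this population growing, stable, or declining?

growing

R0 = Σ lx·mx = 0 + 0 + 0.882 + 0.76 + 0.434 + 0.07 = 2.146
R0 > 1, so the population is growing.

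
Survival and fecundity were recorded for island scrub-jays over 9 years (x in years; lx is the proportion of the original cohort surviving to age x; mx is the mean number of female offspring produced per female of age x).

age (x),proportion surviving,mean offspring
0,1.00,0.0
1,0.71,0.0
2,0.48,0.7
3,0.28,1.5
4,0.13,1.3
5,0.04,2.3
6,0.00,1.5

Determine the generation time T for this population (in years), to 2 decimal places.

3.02

lx·mx: 0, 0, 0.336, 0.42, 0.169, 0.092, 0 → R0 = 1.017
x·lx·mx: 0, 0, 0.672, 1.26, 0.676, 0.46, 0 → Σ = 3.068
T = 3.068 / 1.017 = 3.016716… → 3.02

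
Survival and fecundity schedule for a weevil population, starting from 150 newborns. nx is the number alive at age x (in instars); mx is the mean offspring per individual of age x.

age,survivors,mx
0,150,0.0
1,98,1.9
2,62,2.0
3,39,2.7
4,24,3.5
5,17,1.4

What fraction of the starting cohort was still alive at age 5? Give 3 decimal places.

0.113

l_5 = n_5/n_0 = 17/150 = 0.113333… → 0.113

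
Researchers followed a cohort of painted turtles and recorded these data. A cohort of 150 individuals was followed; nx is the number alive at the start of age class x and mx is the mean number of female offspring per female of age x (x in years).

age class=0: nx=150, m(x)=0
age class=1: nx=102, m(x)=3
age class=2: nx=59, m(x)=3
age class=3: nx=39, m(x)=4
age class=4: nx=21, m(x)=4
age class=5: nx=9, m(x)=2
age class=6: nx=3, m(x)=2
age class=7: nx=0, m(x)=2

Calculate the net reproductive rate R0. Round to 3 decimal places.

lx = nx/n0 = nx/150: 1, 0.68, 0.39333…, 0.26, 0.14, 0.06, 0.02, 0
lx·mx by age: 0, 2.04, 1.18…, 1.04, 0.56, 0.12, 0.04, 0
R0 = Σ lx·mx = 4.98… → 4.980

4.980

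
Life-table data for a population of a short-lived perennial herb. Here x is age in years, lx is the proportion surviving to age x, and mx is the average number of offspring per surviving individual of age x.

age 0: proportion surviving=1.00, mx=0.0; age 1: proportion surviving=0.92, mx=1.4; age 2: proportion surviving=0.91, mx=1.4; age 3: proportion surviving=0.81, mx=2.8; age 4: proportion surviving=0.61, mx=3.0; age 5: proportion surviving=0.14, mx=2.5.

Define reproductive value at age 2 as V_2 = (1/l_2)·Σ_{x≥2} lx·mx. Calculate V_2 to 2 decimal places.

lx·mx for x ≥ 2: 1.274, 2.268, 1.83, 0.35 → sum = 5.722
V_2 = 5.722 / l_2 = 5.722 / 0.91 = 6.287912… → 6.29

6.29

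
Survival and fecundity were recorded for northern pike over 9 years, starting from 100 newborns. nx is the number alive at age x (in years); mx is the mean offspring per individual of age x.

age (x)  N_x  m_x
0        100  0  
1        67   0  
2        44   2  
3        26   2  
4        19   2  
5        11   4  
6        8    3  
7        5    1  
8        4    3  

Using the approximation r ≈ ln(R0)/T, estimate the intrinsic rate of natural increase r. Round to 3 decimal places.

lx = nx/n0 = nx/100: 1, 0.67, 0.44, 0.26, 0.19, 0.11, 0.08, 0.05, 0.04
R0 = Σ lx·mx = 0 + 0 + 0.88 + 0.52 + 0.38 + 0.44 + 0.24 + 0.05 + 0.12 = 2.63
Σ x·lx·mx = 9.79; T = 9.79/2.63 = 3.72243…
r ≈ ln(R0)/T = ln(2.63)/3.72243… = 0.25977… → 0.260

0.260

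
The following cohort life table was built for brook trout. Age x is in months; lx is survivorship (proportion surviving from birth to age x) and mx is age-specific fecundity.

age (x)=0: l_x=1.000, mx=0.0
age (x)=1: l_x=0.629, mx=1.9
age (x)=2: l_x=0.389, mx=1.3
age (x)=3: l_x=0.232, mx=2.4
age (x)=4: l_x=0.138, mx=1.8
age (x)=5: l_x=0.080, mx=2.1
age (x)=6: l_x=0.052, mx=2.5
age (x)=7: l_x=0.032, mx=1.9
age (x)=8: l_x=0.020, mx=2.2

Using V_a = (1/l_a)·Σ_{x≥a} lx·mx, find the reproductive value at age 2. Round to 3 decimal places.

4.405

lx·mx for x ≥ 2: 0.5057, 0.5568, 0.2484, 0.168, 0.13, 0.0608, 0.044 → sum = 1.7137
V_2 = 1.7137 / l_2 = 1.7137 / 0.389 = 4.405398… → 4.405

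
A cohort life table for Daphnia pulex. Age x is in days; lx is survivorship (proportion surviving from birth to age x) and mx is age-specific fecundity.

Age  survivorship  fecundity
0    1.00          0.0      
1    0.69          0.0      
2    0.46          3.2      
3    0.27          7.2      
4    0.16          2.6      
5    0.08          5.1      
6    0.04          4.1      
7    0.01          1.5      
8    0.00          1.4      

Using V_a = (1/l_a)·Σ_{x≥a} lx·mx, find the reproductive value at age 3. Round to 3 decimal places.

10.915

lx·mx for x ≥ 3: 1.944, 0.416, 0.408, 0.164, 0.015, 0 → sum = 2.947
V_3 = 2.947 / l_3 = 2.947 / 0.27 = 10.914815… → 10.915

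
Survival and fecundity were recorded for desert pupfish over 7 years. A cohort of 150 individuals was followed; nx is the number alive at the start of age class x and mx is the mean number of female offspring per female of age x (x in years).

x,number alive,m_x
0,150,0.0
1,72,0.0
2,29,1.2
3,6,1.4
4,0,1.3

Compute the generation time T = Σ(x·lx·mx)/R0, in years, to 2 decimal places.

lx = nx/n0 = nx/150: 1, 0.48, 0.19333…, 0.04, 0
lx·mx: 0, 0, 0.232…, 0.056, 0 → R0 = 0.288…
x·lx·mx: 0, 0, 0.464…, 0.168, 0 → Σ = 0.632…
T = 0.632… / 0.288… = 2.194444… → 2.19

2.19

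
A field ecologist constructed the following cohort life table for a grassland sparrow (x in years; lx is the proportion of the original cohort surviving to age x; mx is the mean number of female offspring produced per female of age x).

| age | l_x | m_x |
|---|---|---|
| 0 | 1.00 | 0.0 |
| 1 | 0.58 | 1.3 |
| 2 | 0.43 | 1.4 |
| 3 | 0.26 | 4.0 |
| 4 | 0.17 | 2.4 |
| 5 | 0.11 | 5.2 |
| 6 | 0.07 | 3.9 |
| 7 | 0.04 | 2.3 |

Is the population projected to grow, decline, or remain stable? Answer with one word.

R0 = Σ lx·mx = 0 + 0.754 + 0.602 + 1.04 + 0.408 + 0.572 + 0.273 + 0.092 = 3.741
R0 > 1, so the population is growing.

growing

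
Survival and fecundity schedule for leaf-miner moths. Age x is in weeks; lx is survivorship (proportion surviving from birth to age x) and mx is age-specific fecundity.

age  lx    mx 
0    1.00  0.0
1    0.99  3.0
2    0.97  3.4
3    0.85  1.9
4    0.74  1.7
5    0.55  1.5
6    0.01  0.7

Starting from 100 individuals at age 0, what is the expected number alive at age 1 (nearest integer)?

Expected survivors = N0 · l_1 = 100 × 0.99 = 99 → 99

99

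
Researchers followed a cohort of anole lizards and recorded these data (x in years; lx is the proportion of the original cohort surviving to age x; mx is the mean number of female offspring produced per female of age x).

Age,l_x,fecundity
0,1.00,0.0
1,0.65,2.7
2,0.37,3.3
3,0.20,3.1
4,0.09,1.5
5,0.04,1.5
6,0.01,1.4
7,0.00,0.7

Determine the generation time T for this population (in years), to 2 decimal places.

1.83

lx·mx: 0, 1.755, 1.221, 0.62, 0.135, 0.06, 0.014, 0 → R0 = 3.805
x·lx·mx: 0, 1.755, 2.442, 1.86, 0.54, 0.3, 0.084, 0 → Σ = 6.981
T = 6.981 / 3.805 = 1.834691… → 1.83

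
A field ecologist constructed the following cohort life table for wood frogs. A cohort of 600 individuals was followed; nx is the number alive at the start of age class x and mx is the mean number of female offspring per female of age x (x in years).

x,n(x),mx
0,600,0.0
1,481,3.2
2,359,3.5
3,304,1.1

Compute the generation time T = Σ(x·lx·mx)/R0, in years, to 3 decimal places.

lx = nx/n0 = nx/600: 1, 0.80167…, 0.59833…, 0.50667…
lx·mx: 0, 2.565333…, 2.094167…, 0.557333… → R0 = 5.216833…
x·lx·mx: 0, 2.565333…, 4.188333…, 1.672… → Σ = 8.425667…
T = 8.425667… / 5.216833… = 1.615092… → 1.615

1.615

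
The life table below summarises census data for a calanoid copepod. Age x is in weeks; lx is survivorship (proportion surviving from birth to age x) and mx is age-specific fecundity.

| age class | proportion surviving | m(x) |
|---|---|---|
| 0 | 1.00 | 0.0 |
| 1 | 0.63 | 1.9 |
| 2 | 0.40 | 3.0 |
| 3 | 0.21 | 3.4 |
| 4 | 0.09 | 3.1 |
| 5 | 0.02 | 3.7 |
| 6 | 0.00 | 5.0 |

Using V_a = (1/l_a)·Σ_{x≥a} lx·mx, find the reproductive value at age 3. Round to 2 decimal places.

5.08

lx·mx for x ≥ 3: 0.714, 0.279, 0.074, 0 → sum = 1.067
V_3 = 1.067 / l_3 = 1.067 / 0.21 = 5.080952… → 5.08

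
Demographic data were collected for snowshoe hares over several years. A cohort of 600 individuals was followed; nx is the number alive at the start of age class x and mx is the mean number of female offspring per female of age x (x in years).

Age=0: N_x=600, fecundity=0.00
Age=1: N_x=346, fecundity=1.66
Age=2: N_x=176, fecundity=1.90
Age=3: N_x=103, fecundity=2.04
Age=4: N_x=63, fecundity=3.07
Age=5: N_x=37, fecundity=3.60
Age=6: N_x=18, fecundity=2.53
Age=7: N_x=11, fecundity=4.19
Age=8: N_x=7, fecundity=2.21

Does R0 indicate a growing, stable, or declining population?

growing

lx = nx/n0 = nx/600: 1, 0.57667…, 0.29333…, 0.17167…, 0.105, 0.06167…, 0.03, 0.01833…, 0.01167…
R0 = Σ lx·mx = 0 + 0.957267… + 0.557333… + 0.3502… + 0.32235 + 0.222… + 0.0759 + 0.076817… + 0.025783… = 2.58765…
R0 > 1, so the population is growing.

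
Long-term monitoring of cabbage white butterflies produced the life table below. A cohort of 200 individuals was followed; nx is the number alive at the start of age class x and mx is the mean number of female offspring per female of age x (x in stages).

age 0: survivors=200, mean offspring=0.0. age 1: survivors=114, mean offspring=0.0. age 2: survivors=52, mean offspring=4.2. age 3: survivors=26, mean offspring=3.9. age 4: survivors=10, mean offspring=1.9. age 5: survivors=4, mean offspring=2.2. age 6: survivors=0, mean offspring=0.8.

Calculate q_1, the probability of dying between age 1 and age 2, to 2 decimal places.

lx = nx/n0 = nx/200: 1, 0.57, 0.26, 0.13, 0.05, 0.02, 0
q_1 = (l_1 − l_2) / l_1 = (0.57 − 0.26) / 0.57
     = 0.31 / 0.57 = 0.54386… → 0.54

0.54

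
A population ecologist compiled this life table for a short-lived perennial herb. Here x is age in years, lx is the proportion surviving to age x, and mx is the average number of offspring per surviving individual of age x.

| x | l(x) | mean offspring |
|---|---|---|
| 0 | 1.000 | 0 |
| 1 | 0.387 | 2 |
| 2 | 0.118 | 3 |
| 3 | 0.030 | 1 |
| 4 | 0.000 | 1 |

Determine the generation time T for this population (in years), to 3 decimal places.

1.358

lx·mx: 0, 0.774, 0.354, 0.03, 0 → R0 = 1.158
x·lx·mx: 0, 0.774, 0.708, 0.09, 0 → Σ = 1.572
T = 1.572 / 1.158 = 1.357513… → 1.358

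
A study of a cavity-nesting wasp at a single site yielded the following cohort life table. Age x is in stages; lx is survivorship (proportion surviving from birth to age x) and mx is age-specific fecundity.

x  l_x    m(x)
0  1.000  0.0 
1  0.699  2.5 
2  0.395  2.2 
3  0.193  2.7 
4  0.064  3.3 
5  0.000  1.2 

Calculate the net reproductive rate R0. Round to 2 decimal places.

3.35

lx·mx by age: 0, 1.7475, 0.869, 0.5211, 0.2112, 0
R0 = Σ lx·mx = 3.3488 → 3.35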